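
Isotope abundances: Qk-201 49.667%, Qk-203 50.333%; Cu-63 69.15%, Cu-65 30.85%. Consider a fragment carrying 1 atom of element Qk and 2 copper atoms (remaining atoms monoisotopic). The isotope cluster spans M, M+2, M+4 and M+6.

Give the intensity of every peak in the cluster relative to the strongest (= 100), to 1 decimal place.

52.5 : 100.0 : 57.9 : 10.6

Element Qk pattern (n=1): 0.49667 : 0.50333
Copper pattern (n=2): 0.47817225 : 0.4266555 : 0.09517225
Convolve the two distributions (both contribute in 2-u steps):
  M: 0.49667×0.47817225 = 0.237494
  M+2: 0.49667×0.4266555 + 0.50333×0.47817225 = 0.452585
  M+4: 0.49667×0.09517225 + 0.50333×0.4266555 = 0.262018
  M+6: 0.50333×0.09517225 = 0.047903
Scale to base peak (0.452585) = 100: 52.5 : 100.0 : 57.9 : 10.6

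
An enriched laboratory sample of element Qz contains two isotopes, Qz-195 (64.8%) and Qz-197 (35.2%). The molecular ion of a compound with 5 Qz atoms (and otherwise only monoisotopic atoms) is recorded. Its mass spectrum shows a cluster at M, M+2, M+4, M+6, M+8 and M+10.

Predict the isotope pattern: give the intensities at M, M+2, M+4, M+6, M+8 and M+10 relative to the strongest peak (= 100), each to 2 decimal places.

Expanding (0.648 + 0.352)^5:
P(M) = 0.648^5 = 0.114255
P(M+2) = 5 × 0.648^4 × 0.352^1 = 0.310322
P(M+4) = 10 × 0.648^3 × 0.352^2 = 0.337140
P(M+6) = 10 × 0.648^2 × 0.352^3 = 0.183138
P(M+8) = 5 × 0.648^1 × 0.352^4 = 0.049741
P(M+10) = 0.352^5 = 0.005404
The M+4 peak is largest (0.337140); scaling to 100 gives 33.89 : 92.05 : 100.00 : 54.32 : 14.75 : 1.60.

33.89 : 92.05 : 100.00 : 54.32 : 14.75 : 1.60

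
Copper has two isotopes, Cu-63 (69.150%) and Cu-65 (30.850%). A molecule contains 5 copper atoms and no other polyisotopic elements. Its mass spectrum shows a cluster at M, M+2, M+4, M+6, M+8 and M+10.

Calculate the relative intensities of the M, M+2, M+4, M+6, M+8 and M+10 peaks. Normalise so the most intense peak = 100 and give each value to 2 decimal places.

Each Cu atom is independently Cu-63 (p = 0.69150) or Cu-65 (q = 0.30850); the cluster is the binomial expansion (p + q)^5.
P(M) = 0.69150^5 = 0.158111
P(M+2) = 5 × 0.69150^4 × 0.30850^1 = 0.352691
P(M+4) = 10 × 0.69150^3 × 0.30850^2 = 0.314693
P(M+6) = 10 × 0.69150^2 × 0.30850^3 = 0.140394
P(M+8) = 5 × 0.69150^1 × 0.30850^4 = 0.031317
P(M+10) = 0.30850^5 = 0.002794
The M+2 peak is largest (0.352691); scaling to 100 gives 44.83 : 100.00 : 89.23 : 39.81 : 8.88 : 0.79.

44.83 : 100.00 : 89.23 : 39.81 : 8.88 : 0.79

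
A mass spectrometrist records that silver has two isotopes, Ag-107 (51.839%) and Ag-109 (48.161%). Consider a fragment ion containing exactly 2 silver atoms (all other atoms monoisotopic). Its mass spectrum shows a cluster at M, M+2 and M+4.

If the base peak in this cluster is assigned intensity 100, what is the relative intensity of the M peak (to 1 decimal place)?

Binomial terms of (0.51839 + 0.48161)^2: M 0.2687, M+2 0.4993, M+4 0.2319 → M+2 is the base peak.
P(M+2) = C(2,1) × 0.51839^1 × 0.48161^1 = 2 × 0.51839 × 0.48161 = 0.499324 (base)
P(M) = C(2,0) × 0.51839^2 × 0.48161^0 = 1 × 0.26872819 × 1.0000 = 0.268728
Relative intensity = 0.268728 / 0.499324 × 100 = 53.8

53.8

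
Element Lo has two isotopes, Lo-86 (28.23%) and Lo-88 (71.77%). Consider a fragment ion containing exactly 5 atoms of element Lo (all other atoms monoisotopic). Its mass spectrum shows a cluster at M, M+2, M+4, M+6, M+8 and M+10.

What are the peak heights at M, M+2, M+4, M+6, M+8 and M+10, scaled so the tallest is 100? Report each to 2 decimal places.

0.48 : 6.09 : 30.94 : 78.67 : 100.00 : 50.85

Each Lo atom is independently Lo-86 (p = 0.2823) or Lo-88 (q = 0.7177); the cluster is the binomial expansion (p + q)^5.
P(M) = 0.2823^5 = 0.001793
P(M+2) = 5 × 0.2823^4 × 0.7177^1 = 0.022791
P(M+4) = 10 × 0.2823^3 × 0.7177^2 = 0.115883
P(M+6) = 10 × 0.2823^2 × 0.7177^3 = 0.294612
P(M+8) = 5 × 0.2823^1 × 0.7177^4 = 0.374501
P(M+10) = 0.7177^5 = 0.190421
The M+8 peak is largest (0.374501); scaling to 100 gives 0.48 : 6.09 : 30.94 : 78.67 : 100.00 : 50.85.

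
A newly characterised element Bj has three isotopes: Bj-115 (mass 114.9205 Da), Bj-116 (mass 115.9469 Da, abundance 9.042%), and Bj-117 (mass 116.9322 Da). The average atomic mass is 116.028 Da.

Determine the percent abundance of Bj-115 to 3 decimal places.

Let x and y be the fractions of Bj-115 and Bj-117. Then x + y = 1 − 0.09042 = 0.90958 and 114.9205x + 116.9322y = 116.028 − 0.09042×115.9469 = 105.544081302.
Substituting: 114.9205x + 116.9322(0.90958 − x) = 105.544081302
(114.9205 − 116.9322)x = -0.815109174  ⇒  x = 0.40518, y = 0.50440
Bj-115: 40.518%, Bj-117: 50.440%.

40.518%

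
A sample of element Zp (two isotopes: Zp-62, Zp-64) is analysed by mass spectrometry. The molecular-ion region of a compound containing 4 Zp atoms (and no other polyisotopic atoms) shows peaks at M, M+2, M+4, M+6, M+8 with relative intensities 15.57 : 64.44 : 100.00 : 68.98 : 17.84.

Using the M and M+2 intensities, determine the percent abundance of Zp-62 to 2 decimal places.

49.15%

Let p = fractional abundance of Zp-62. I(M+2)/I(M) = [C(4,1)·p^3·(1−p)] / p^4 = 4·(1−p)/p = 64.44/15.57 = 4.1387
(1−p)/p = 4.1387/4 = 1.0347  ⇒  p = 1/(1 + 1.0347) = 0.4915
Zp-62: 49.15%, Zp-64: 50.85%.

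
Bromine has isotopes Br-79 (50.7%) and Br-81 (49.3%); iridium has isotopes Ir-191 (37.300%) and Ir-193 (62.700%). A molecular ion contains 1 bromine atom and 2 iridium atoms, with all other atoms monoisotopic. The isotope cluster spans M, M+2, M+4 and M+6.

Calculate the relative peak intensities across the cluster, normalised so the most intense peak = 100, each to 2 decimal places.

Bromine pattern (n=1): 0.5070 : 0.4930
Iridium pattern (n=2): 0.139129 : 0.467742 : 0.393129
Convolve the two distributions (both contribute in 2-u steps):
  M: 0.5070×0.139129 = 0.070538
  M+2: 0.5070×0.467742 + 0.4930×0.139129 = 0.305736
  M+4: 0.5070×0.393129 + 0.4930×0.467742 = 0.429913
  M+6: 0.4930×0.393129 = 0.193813
Scale to base peak (0.429913) = 100: 16.41 : 71.12 : 100.00 : 45.08

16.41 : 71.12 : 100.00 : 45.08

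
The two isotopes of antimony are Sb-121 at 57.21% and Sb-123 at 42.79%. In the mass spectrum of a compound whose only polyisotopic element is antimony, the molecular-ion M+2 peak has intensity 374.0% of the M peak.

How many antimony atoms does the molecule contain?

With n Sb atoms, P(M+2)/P(M) = C(n,1)·p^(n−1)q / p^n = n·q/p = n · 0.4279/0.5721.
n = 3.740 × 0.5721/0.4279 = 5.00 ≈ 5

5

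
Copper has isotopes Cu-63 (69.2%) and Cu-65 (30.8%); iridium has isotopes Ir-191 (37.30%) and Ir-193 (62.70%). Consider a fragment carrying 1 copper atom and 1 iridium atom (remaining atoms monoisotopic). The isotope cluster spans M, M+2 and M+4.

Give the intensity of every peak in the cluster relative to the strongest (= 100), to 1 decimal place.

Copper pattern (n=1): 0.6920 : 0.3080
Iridium pattern (n=1): 0.3730 : 0.6270
Convolve the two distributions (both contribute in 2-u steps):
  M: 0.6920×0.3730 = 0.258116
  M+2: 0.6920×0.6270 + 0.3080×0.3730 = 0.548768
  M+4: 0.3080×0.6270 = 0.193116
Scale to base peak (0.548768) = 100: 47.0 : 100.0 : 35.2

47.0 : 100.0 : 35.2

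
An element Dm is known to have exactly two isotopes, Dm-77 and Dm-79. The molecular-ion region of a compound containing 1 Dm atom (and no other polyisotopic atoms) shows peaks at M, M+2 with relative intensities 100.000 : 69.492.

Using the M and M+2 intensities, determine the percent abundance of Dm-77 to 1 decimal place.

If p is the fraction of Dm that is Dm-77, then I(M+2)/I(M) = [C(1,1)·p^0·(1−p)] / p^1 = 1·(1−p)/p = 69.492/100.000 = 0.6949
(1−p)/p = 0.6949/1 = 0.6949  ⇒  p = 1/(1 + 0.6949) = 0.5900
Dm-77: 59.0%, Dm-79: 41.0%.

59.0%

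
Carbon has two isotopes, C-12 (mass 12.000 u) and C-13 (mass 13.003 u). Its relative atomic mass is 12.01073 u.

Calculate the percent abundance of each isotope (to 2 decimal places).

C-12: 98.93%, C-13: 1.07%

With x = fraction of C-12 (so C-13 is 1 − x):
12.000·x + 13.003·(1 − x) = 12.01073
(12.000 − 13.003)·x = 12.01073 − 13.003
x = -0.99227 / -1.003 = 0.98930 → 98.93% C-12, 1.07% C-13.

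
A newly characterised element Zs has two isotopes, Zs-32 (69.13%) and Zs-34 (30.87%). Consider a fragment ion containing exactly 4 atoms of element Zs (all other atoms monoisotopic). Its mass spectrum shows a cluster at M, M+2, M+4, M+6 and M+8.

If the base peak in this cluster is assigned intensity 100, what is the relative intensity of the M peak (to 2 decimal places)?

55.98

Binomial terms of (0.6913 + 0.3087)^4: M 0.2284, M+2 0.4079, M+4 0.2732, M+6 0.0813, M+8 0.0091 → M+2 is the base peak.
P(M+2) = C(4,1) × 0.6913^3 × 0.3087^1 = 4 × 0.33036929 × 0.3087 = 0.407940 (base)
P(M) = C(4,0) × 0.6913^4 × 0.3087^0 = 1 × 0.22838429 × 1.0000 = 0.228384
Relative intensity = 0.228384 / 0.407940 × 100 = 55.98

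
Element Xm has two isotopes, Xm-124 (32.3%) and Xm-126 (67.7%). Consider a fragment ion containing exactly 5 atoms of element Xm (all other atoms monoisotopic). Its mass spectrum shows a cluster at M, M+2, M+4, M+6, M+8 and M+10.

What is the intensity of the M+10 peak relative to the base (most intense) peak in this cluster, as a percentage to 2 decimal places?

41.92%

(0.323 + 0.677)^5 gives M 0.0035, M+2 0.0368, M+4 0.1544, M+6 0.3237, M+8 0.3393, M+10 0.1422; the largest is M+8.
P(M+8) = C(5,4) × 0.323^1 × 0.677^4 = 5 × 0.3230 × 0.21006547 = 0.339256 (base)
P(M+10) = C(5,5) × 0.323^0 × 0.677^5 = 1 × 1.0000 × 0.14221432 = 0.142214
Relative intensity = 0.142214 / 0.339256 × 100 = 41.92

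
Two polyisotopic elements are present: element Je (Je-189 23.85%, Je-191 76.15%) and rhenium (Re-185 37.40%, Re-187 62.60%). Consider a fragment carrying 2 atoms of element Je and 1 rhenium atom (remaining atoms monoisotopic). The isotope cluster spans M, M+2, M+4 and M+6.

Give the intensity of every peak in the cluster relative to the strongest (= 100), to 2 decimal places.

Element Je pattern (n=2): 0.05688225 : 0.3632355 : 0.57988225
Rhenium pattern (n=1): 0.3740 : 0.6260
Convolve the two distributions (both contribute in 2-u steps):
  M: 0.05688225×0.3740 = 0.021274
  M+2: 0.05688225×0.6260 + 0.3632355×0.3740 = 0.171458
  M+4: 0.3632355×0.6260 + 0.57988225×0.3740 = 0.444261
  M+6: 0.57988225×0.6260 = 0.363006
Scale to base peak (0.444261) = 100: 4.79 : 38.59 : 100.00 : 81.71

4.79 : 38.59 : 100.00 : 81.71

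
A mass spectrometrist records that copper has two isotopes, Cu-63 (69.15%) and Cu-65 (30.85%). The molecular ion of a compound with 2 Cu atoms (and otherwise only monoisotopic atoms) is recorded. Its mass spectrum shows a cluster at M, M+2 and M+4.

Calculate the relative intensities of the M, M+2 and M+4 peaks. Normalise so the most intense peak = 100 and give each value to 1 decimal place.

The 2 Cu atoms are independent, so intensities follow the terms of (0.6915 + 0.3085)^2.
P(M) = 0.6915^2 = 0.478172
P(M+2) = 2 × 0.6915^1 × 0.3085^1 = 0.426656
P(M+4) = 0.3085^2 = 0.095172
The M peak is largest (0.478172); scaling to 100 gives 100.0 : 89.2 : 19.9.

100.0 : 89.2 : 19.9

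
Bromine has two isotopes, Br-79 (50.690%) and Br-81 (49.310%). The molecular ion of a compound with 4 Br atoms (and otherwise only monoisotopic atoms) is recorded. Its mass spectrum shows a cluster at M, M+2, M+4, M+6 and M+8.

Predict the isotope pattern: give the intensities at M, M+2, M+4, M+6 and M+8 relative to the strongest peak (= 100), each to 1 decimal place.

17.6 : 68.5 : 100.0 : 64.9 : 15.8

Each Br atom is independently Br-79 (p = 0.50690) or Br-81 (q = 0.49310); the cluster is the binomial expansion (p + q)^4.
P(M) = 0.50690^4 = 0.066022
P(M+2) = 4 × 0.50690^3 × 0.49310^1 = 0.256899
P(M+4) = 6 × 0.50690^2 × 0.49310^2 = 0.374857
P(M+6) = 4 × 0.50690^1 × 0.49310^3 = 0.243101
P(M+8) = 0.49310^4 = 0.059121
The M+4 peak is largest (0.374857); scaling to 100 gives 17.6 : 68.5 : 100.0 : 64.9 : 15.8.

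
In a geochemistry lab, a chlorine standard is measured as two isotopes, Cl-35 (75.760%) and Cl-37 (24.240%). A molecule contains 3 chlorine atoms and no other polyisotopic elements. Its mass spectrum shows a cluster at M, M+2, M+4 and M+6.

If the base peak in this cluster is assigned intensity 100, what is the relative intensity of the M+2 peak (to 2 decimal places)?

95.99

Term probabilities: M 0.4348, M+2 0.4174, M+4 0.1335, M+6 0.0142. Base peak = M.
P(M) = C(3,0) × 0.75760^3 × 0.24240^0 = 1 × 0.4348304 × 1.0000 = 0.434830 (base)
P(M+2) = C(3,1) × 0.75760^2 × 0.24240^1 = 3 × 0.57395776 × 0.2424 = 0.417382
Relative intensity = 0.417382 / 0.434830 × 100 = 95.99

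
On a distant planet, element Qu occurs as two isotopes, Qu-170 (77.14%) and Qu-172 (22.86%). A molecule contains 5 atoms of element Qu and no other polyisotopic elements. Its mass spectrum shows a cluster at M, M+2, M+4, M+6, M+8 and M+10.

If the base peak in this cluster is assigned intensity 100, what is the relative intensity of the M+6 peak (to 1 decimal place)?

17.6

Binomial terms of (0.7714 + 0.2286)^5: M 0.2731, M+2 0.4047, M+4 0.2399, M+6 0.0711, M+8 0.0105, M+10 0.0006 → M+2 is the base peak.
P(M+2) = C(5,1) × 0.7714^4 × 0.2286^1 = 5 × 0.35409398 × 0.2286 = 0.404729 (base)
P(M+6) = C(5,3) × 0.7714^2 × 0.2286^3 = 10 × 0.59505796 × 0.01194617 = 0.071087
Relative intensity = 0.071087 / 0.404729 × 100 = 17.6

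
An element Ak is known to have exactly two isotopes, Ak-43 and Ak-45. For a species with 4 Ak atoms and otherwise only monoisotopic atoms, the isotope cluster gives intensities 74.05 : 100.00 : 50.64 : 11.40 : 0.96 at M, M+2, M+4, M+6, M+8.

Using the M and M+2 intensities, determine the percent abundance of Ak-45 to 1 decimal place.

25.2%

Write p for the Ak-43 fraction. I(M+2)/I(M) = [C(4,1)·p^3·(1−p)] / p^4 = 4·(1−p)/p = 100.00/74.05 = 1.3504
(1−p)/p = 1.3504/4 = 0.3376  ⇒  p = 1/(1 + 0.3376) = 0.7476
Ak-43: 74.8%, Ak-45: 25.2%.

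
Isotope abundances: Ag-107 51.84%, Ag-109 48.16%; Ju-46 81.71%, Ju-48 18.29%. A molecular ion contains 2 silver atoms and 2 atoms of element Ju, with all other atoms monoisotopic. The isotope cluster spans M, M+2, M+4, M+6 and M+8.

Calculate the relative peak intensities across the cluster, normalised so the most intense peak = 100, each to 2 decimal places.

43.37 : 100.00 : 75.68 : 20.80 : 1.88

Silver pattern (n=2): 0.26873856 : 0.49932288 : 0.23193856
Element Ju pattern (n=2): 0.66765241 : 0.29889518 : 0.03345241
Convolve the two distributions (both contribute in 2-u steps):
  M: 0.26873856×0.66765241 = 0.179424
  M+2: 0.26873856×0.29889518 + 0.49932288×0.66765241 = 0.413699
  M+4: 0.26873856×0.03345241 + 0.49932288×0.29889518 + 0.23193856×0.66765241 = 0.313089
  M+6: 0.49932288×0.03345241 + 0.23193856×0.29889518 = 0.086029
  M+8: 0.23193856×0.03345241 = 0.007759
Scale to base peak (0.413699) = 100: 43.37 : 100.00 : 75.68 : 20.80 : 1.88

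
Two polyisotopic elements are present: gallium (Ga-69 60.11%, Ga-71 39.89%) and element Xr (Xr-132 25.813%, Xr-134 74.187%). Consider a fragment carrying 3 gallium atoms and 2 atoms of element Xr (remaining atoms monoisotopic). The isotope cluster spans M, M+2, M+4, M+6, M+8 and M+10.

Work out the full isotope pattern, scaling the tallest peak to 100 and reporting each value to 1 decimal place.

Gallium pattern (n=3): 0.21719018 : 0.43239309 : 0.28694328 : 0.06347345
Element Xr pattern (n=2): 0.0666311 : 0.38299781 : 0.5503711
Convolve the two distributions (both contribute in 2-u steps):
  M: 0.21719018×0.0666311 = 0.014472
  M+2: 0.21719018×0.38299781 + 0.43239309×0.0666311 = 0.111994
  M+4: 0.21719018×0.5503711 + 0.43239309×0.38299781 + 0.28694328×0.0666311 = 0.304260
  M+6: 0.43239309×0.5503711 + 0.28694328×0.38299781 + 0.06347345×0.0666311 = 0.352105
  M+8: 0.28694328×0.5503711 + 0.06347345×0.38299781 = 0.182235
  M+10: 0.06347345×0.5503711 = 0.034934
Scale to base peak (0.352105) = 100: 4.1 : 31.8 : 86.4 : 100.0 : 51.8 : 9.9

4.1 : 31.8 : 86.4 : 100.0 : 51.8 : 9.9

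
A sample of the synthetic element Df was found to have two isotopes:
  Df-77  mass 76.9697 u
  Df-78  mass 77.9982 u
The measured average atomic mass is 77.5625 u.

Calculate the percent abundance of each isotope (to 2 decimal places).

Df-77: 42.36%, Df-78: 57.64%

With x = fraction of Df-77 (so Df-78 is 1 − x):
76.9697·x + 77.9982·(1 − x) = 77.5625
(76.9697 − 77.9982)·x = 77.5625 − 77.9982
x = -0.4357 / -1.0285 = 0.42363 → 42.36% Df-77, 57.64% Df-78.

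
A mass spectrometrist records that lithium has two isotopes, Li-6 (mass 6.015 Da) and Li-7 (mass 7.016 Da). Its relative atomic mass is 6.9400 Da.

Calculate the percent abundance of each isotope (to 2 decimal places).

Li-6: 7.59%, Li-7: 92.41%

With x = fraction of Li-6 (so Li-7 is 1 − x):
6.015·x + 7.016·(1 − x) = 6.9400
(6.015 − 7.016)·x = 6.9400 − 7.016
x = -0.0760 / -1.001 = 0.07592 → 7.59% Li-6, 92.41% Li-7.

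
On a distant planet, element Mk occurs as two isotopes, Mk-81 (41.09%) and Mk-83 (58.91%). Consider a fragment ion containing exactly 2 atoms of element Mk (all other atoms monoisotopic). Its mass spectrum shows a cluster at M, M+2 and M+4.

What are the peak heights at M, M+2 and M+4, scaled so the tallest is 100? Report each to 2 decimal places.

34.88 : 100.00 : 71.68

Each Mk atom is independently Mk-81 (p = 0.4109) or Mk-83 (q = 0.5891); the cluster is the binomial expansion (p + q)^2.
P(M) = 0.4109^2 = 0.168839
P(M+2) = 2 × 0.4109^1 × 0.5891^1 = 0.484122
P(M+4) = 0.5891^2 = 0.347039
The M+2 peak is largest (0.484122); scaling to 100 gives 34.88 : 100.00 : 71.68.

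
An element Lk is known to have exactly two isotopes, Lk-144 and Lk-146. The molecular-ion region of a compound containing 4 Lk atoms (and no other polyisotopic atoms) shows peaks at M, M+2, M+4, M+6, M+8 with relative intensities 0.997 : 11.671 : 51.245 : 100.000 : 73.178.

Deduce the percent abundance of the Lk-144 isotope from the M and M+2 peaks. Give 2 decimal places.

Let p = fractional abundance of Lk-144. I(M+2)/I(M) = [C(4,1)·p^3·(1−p)] / p^4 = 4·(1−p)/p = 11.671/0.997 = 11.7061
(1−p)/p = 11.7061/4 = 2.9265  ⇒  p = 1/(1 + 2.9265) = 0.2547
Lk-144: 25.47%, Lk-146: 74.53%.

25.47%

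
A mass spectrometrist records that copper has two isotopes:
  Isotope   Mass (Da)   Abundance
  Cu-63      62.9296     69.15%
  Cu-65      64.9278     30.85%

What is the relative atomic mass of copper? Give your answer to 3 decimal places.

The abundance-weighted mean is 0.6915 × 62.9296 + 0.3085 × 64.9278
= 43.51582 + 20.03023 = 63.54605 Da

63.546 Da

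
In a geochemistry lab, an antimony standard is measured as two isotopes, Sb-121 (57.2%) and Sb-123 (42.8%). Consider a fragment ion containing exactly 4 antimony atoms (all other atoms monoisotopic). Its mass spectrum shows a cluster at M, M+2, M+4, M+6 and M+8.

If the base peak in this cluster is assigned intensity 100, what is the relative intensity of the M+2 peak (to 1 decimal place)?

(0.572 + 0.428)^4 gives M 0.1070, M+2 0.3204, M+4 0.3596, M+6 0.1794, M+8 0.0336; the largest is M+4.
P(M+4) = C(4,2) × 0.572^2 × 0.428^2 = 6 × 0.327184 × 0.183184 = 0.359609 (base)
P(M+2) = C(4,1) × 0.572^3 × 0.428^1 = 4 × 0.18714925 × 0.4280 = 0.320400
Relative intensity = 0.320400 / 0.359609 × 100 = 89.1

89.1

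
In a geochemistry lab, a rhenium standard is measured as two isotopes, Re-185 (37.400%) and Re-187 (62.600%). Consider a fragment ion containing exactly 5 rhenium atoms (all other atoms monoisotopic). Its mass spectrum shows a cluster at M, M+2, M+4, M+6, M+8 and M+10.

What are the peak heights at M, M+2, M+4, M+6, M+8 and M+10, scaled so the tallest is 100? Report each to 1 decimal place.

The 5 Re atoms are independent, so intensities follow the terms of (0.37400 + 0.62600)^5.
P(M) = 0.37400^5 = 0.007317
P(M+2) = 5 × 0.37400^4 × 0.62600^1 = 0.061239
P(M+4) = 10 × 0.37400^3 × 0.62600^2 = 0.205005
P(M+6) = 10 × 0.37400^2 × 0.62600^3 = 0.343136
P(M+8) = 5 × 0.37400^1 × 0.62600^4 = 0.287170
P(M+10) = 0.62600^5 = 0.096133
The M+6 peak is largest (0.343136); scaling to 100 gives 2.1 : 17.8 : 59.7 : 100.0 : 83.7 : 28.0.

2.1 : 17.8 : 59.7 : 100.0 : 83.7 : 28.0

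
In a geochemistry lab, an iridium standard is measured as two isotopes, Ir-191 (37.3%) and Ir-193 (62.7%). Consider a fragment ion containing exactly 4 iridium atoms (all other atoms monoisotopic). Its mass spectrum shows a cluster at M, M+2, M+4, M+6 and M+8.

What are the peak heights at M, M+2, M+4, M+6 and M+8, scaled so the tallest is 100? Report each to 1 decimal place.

5.3 : 35.4 : 89.2 : 100.0 : 42.0

The 4 Ir atoms are independent, so intensities follow the terms of (0.373 + 0.627)^4.
P(M) = 0.373^4 = 0.019357
P(M+2) = 4 × 0.373^3 × 0.627^1 = 0.130153
P(M+4) = 6 × 0.373^2 × 0.627^2 = 0.328174
P(M+6) = 4 × 0.373^1 × 0.627^3 = 0.367766
P(M+8) = 0.627^4 = 0.154550
The M+6 peak is largest (0.367766); scaling to 100 gives 5.3 : 35.4 : 89.2 : 100.0 : 42.0.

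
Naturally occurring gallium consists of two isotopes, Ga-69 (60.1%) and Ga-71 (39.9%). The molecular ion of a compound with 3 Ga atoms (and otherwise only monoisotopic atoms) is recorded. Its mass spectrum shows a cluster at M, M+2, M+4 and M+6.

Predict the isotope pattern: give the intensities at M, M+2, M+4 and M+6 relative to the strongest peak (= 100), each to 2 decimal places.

50.21 : 100.00 : 66.39 : 14.69

The 3 Ga atoms are independent, so intensities follow the terms of (0.601 + 0.399)^3.
P(M) = 0.601^3 = 0.217082
P(M+2) = 3 × 0.601^2 × 0.399^1 = 0.432358
P(M+4) = 3 × 0.601^1 × 0.399^2 = 0.287039
P(M+6) = 0.399^3 = 0.063521
The M+2 peak is largest (0.432358); scaling to 100 gives 50.21 : 100.00 : 66.39 : 14.69.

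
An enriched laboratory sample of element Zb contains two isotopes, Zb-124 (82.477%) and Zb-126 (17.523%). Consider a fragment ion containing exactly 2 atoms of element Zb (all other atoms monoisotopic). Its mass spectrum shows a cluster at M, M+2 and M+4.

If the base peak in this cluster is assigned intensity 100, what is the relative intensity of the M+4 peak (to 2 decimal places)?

4.51

Binomial terms of (0.82477 + 0.17523)^2: M 0.6802, M+2 0.2890, M+4 0.0307 → M is the base peak.
P(M) = C(2,0) × 0.82477^2 × 0.17523^0 = 1 × 0.68024555 × 1.0000 = 0.680246 (base)
P(M+4) = C(2,2) × 0.82477^0 × 0.17523^2 = 1 × 1.0000 × 0.03070555 = 0.030706
Relative intensity = 0.030706 / 0.680246 × 100 = 4.51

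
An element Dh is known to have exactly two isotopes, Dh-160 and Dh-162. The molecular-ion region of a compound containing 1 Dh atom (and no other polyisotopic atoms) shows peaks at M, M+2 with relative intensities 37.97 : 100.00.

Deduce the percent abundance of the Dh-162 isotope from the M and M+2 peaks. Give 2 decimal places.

72.48%

Let p = fractional abundance of Dh-160. I(M+2)/I(M) = [C(1,1)·p^0·(1−p)] / p^1 = 1·(1−p)/p = 100.00/37.97 = 2.6337
(1−p)/p = 2.6337/1 = 2.6337  ⇒  p = 1/(1 + 2.6337) = 0.2752
Dh-160: 27.52%, Dh-162: 72.48%.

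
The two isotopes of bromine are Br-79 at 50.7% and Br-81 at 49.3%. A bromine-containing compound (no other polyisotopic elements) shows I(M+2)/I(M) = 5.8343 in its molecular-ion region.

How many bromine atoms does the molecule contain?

With n Br atoms, P(M+2)/P(M) = C(n,1)·p^(n−1)q / p^n = n·q/p = n · 0.493/0.507.
n = 5.8343 × 0.507/0.493 = 6.00 ≈ 6

6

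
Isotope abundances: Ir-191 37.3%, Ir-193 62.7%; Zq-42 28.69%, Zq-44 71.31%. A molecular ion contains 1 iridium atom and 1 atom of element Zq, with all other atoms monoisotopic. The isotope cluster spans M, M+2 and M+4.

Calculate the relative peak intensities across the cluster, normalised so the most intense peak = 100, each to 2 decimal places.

Iridium pattern (n=1): 0.3730 : 0.6270
Element Zq pattern (n=1): 0.2869 : 0.7131
Convolve the two distributions (both contribute in 2-u steps):
  M: 0.3730×0.2869 = 0.107014
  M+2: 0.3730×0.7131 + 0.6270×0.2869 = 0.445873
  M+4: 0.6270×0.7131 = 0.447114
Scale to base peak (0.447114) = 100: 23.93 : 99.72 : 100.00

23.93 : 99.72 : 100.00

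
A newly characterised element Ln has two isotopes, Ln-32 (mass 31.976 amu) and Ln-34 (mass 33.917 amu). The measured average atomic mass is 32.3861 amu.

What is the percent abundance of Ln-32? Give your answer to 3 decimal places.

With x = fraction of Ln-32 (so Ln-34 is 1 − x):
31.976·x + 33.917·(1 − x) = 32.3861
(31.976 − 33.917)·x = 32.3861 − 33.917
x = -1.5309 / -1.941 = 0.78872 → 78.872% Ln-32, 21.128% Ln-34.

78.872%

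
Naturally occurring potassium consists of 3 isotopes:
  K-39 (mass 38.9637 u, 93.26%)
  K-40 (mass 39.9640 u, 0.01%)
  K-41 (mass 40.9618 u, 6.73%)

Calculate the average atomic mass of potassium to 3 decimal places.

39.098 u

The abundance-weighted mean is 0.9326 × 38.9637 + 0.0001 × 39.9640 + 0.0673 × 40.9618
= 36.33755 + 0.00400 + 2.75673 = 39.09828 u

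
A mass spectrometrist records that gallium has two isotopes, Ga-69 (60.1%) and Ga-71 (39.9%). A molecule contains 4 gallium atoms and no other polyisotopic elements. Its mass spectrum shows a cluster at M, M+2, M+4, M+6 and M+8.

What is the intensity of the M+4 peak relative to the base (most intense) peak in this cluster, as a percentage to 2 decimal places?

Binomial terms of (0.601 + 0.399)^4: M 0.1305, M+2 0.3465, M+4 0.3450, M+6 0.1527, M+8 0.0253 → M+2 is the base peak.
P(M+2) = C(4,1) × 0.601^3 × 0.399^1 = 4 × 0.2170818 × 0.3990 = 0.346463 (base)
P(M+4) = C(4,2) × 0.601^2 × 0.399^2 = 6 × 0.361201 × 0.159201 = 0.345021
Relative intensity = 0.345021 / 0.346463 × 100 = 99.58

99.58%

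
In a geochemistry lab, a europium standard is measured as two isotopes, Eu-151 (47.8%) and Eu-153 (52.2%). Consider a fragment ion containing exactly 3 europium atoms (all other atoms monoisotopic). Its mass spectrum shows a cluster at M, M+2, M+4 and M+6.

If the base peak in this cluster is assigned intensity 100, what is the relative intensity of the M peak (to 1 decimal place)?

28.0

Term probabilities: M 0.1092, M+2 0.3578, M+4 0.3907, M+6 0.1422. Base peak = M+4.
P(M+4) = C(3,2) × 0.478^1 × 0.522^2 = 3 × 0.4780 × 0.272484 = 0.390742 (base)
P(M) = C(3,0) × 0.478^3 × 0.522^0 = 1 × 0.10921535 × 1.0000 = 0.109215
Relative intensity = 0.109215 / 0.390742 × 100 = 28.0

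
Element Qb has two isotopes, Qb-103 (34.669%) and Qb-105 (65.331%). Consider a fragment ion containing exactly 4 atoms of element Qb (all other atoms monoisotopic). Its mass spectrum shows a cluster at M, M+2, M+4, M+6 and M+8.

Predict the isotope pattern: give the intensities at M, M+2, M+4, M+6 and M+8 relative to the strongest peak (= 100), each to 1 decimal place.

3.7 : 28.2 : 79.6 : 100.0 : 47.1

The 4 Qb atoms are independent, so intensities follow the terms of (0.34669 + 0.65331)^4.
P(M) = 0.34669^4 = 0.014447
P(M+2) = 4 × 0.34669^3 × 0.65331^1 = 0.108894
P(M+4) = 6 × 0.34669^2 × 0.65331^2 = 0.307803
P(M+6) = 4 × 0.34669^1 × 0.65331^3 = 0.386687
P(M+8) = 0.65331^4 = 0.182170
The M+6 peak is largest (0.386687); scaling to 100 gives 3.7 : 28.2 : 79.6 : 100.0 : 47.1.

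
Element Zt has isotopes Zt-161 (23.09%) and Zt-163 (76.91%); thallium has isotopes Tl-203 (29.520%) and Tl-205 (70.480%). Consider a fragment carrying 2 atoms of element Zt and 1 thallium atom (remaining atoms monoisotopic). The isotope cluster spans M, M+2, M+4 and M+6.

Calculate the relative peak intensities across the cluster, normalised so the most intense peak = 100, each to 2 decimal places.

Element Zt pattern (n=2): 0.05331481 : 0.35517038 : 0.59151481
Thallium pattern (n=1): 0.2952 : 0.7048
Convolve the two distributions (both contribute in 2-u steps):
  M: 0.05331481×0.2952 = 0.015739
  M+2: 0.05331481×0.7048 + 0.35517038×0.2952 = 0.142423
  M+4: 0.35517038×0.7048 + 0.59151481×0.2952 = 0.424939
  M+6: 0.59151481×0.7048 = 0.416900
Scale to base peak (0.424939) = 100: 3.70 : 33.52 : 100.00 : 98.11

3.70 : 33.52 : 100.00 : 98.11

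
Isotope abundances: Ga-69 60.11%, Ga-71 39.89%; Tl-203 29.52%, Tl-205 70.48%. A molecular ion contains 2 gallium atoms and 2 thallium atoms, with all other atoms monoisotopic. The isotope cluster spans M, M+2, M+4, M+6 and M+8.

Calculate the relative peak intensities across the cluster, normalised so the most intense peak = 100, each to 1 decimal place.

Gallium pattern (n=2): 0.36132121 : 0.47955758 : 0.15912121
Thallium pattern (n=2): 0.08714304 : 0.41611392 : 0.49674304
Convolve the two distributions (both contribute in 2-u steps):
  M: 0.36132121×0.08714304 = 0.031487
  M+2: 0.36132121×0.41611392 + 0.47955758×0.08714304 = 0.192141
  M+4: 0.36132121×0.49674304 + 0.47955758×0.41611392 + 0.15912121×0.08714304 = 0.392901
  M+6: 0.47955758×0.49674304 + 0.15912121×0.41611392 = 0.304429
  M+8: 0.15912121×0.49674304 = 0.079042
Scale to base peak (0.392901) = 100: 8.0 : 48.9 : 100.0 : 77.5 : 20.1

8.0 : 48.9 : 100.0 : 77.5 : 20.1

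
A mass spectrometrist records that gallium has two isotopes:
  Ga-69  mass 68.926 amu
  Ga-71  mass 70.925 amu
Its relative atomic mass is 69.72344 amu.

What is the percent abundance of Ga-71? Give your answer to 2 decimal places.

39.89%

Let x be the fractional abundance of Ga-69; then Ga-71 has abundance 1 − x.
68.926·x + 70.925·(1 − x) = 69.72344
(68.926 − 70.925)·x = 69.72344 − 70.925
x = -1.20156 / -1.999 = 0.60108 → 60.11% Ga-69, 39.89% Ga-71.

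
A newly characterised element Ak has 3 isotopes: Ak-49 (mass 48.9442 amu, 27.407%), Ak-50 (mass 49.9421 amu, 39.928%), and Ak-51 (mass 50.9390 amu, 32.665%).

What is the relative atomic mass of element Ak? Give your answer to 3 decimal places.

49.994 amu

The abundance-weighted mean is 0.27407 × 48.9442 + 0.39928 × 49.9421 + 0.32665 × 50.9390
= 13.41414 + 19.94088 + 16.63922 = 49.99424 amu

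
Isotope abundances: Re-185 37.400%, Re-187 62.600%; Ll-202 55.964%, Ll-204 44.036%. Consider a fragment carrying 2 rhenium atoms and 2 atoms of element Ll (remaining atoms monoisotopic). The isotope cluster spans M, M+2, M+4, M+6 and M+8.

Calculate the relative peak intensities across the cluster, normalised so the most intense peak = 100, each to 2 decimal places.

Rhenium pattern (n=2): 0.139876 : 0.468248 : 0.391876
Element Ll pattern (n=2): 0.31319693 : 0.49288614 : 0.19391693
Convolve the two distributions (both contribute in 2-u steps):
  M: 0.139876×0.31319693 = 0.043809
  M+2: 0.139876×0.49288614 + 0.468248×0.31319693 = 0.215597
  M+4: 0.139876×0.19391693 + 0.468248×0.49288614 + 0.391876×0.31319693 = 0.380652
  M+6: 0.468248×0.19391693 + 0.391876×0.49288614 = 0.283951
  M+8: 0.391876×0.19391693 = 0.075991
Scale to base peak (0.380652) = 100: 11.51 : 56.64 : 100.00 : 74.60 : 19.96

11.51 : 56.64 : 100.00 : 74.60 : 19.96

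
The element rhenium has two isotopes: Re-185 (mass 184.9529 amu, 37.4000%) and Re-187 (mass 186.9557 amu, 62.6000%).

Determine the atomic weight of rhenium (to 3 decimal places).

186.207 amu

The abundance-weighted mean is 0.374000 × 184.9529 + 0.626000 × 186.9557
= 69.17238 + 117.03427 = 186.20665 amu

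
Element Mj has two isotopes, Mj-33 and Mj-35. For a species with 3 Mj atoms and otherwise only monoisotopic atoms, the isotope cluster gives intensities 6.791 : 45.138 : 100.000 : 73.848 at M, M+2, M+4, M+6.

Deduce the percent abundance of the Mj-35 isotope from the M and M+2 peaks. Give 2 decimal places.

Let p = fractional abundance of Mj-33. I(M+2)/I(M) = [C(3,1)·p^2·(1−p)] / p^3 = 3·(1−p)/p = 45.138/6.791 = 6.6467
(1−p)/p = 6.6467/3 = 2.2156  ⇒  p = 1/(1 + 2.2156) = 0.3110
Mj-33: 31.10%, Mj-35: 68.90%.

68.90%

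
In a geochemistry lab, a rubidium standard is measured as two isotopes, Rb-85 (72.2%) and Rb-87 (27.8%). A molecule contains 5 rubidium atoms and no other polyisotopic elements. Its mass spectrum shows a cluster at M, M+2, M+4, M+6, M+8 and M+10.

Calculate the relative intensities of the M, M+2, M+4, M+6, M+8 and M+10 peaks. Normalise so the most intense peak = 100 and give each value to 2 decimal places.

51.94 : 100.00 : 77.01 : 29.65 : 5.71 : 0.44

Expanding (0.722 + 0.278)^5:
P(M) = 0.722^5 = 0.196194
P(M+2) = 5 × 0.722^4 × 0.278^1 = 0.377714
P(M+4) = 10 × 0.722^3 × 0.278^2 = 0.290872
P(M+6) = 10 × 0.722^2 × 0.278^3 = 0.111998
P(M+8) = 5 × 0.722^1 × 0.278^4 = 0.021562
P(M+10) = 0.278^5 = 0.001660
The M+2 peak is largest (0.377714); scaling to 100 gives 51.94 : 100.00 : 77.01 : 29.65 : 5.71 : 0.44.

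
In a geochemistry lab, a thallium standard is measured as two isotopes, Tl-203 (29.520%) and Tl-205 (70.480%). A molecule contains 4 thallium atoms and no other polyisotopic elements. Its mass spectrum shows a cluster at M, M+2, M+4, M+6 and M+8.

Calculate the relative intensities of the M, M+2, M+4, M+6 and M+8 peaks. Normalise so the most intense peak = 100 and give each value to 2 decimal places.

The 4 Tl atoms are independent, so intensities follow the terms of (0.29520 + 0.70480)^4.
P(M) = 0.29520^4 = 0.007594
P(M+2) = 4 × 0.29520^3 × 0.70480^1 = 0.072523
P(M+4) = 6 × 0.29520^2 × 0.70480^2 = 0.259726
P(M+6) = 4 × 0.29520^1 × 0.70480^3 = 0.413403
P(M+8) = 0.70480^4 = 0.246754
The M+6 peak is largest (0.413403); scaling to 100 gives 1.84 : 17.54 : 62.83 : 100.00 : 59.69.

1.84 : 17.54 : 62.83 : 100.00 : 59.69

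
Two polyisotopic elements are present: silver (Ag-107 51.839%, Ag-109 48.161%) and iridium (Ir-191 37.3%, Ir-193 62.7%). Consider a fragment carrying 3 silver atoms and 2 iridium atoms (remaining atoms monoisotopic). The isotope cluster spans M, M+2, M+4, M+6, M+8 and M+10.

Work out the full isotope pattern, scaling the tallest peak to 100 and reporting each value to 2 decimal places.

Silver pattern (n=3): 0.13930601 : 0.38826655 : 0.36071887 : 0.11170857
Iridium pattern (n=2): 0.139129 : 0.467742 : 0.393129
Convolve the two distributions (both contribute in 2-u steps):
  M: 0.13930601×0.139129 = 0.019382
  M+2: 0.13930601×0.467742 + 0.38826655×0.139129 = 0.119178
  M+4: 0.13930601×0.393129 + 0.38826655×0.467742 + 0.36071887×0.139129 = 0.286560
  M+6: 0.38826655×0.393129 + 0.36071887×0.467742 + 0.11170857×0.139129 = 0.336904
  M+8: 0.36071887×0.393129 + 0.11170857×0.467742 = 0.194060
  M+10: 0.11170857×0.393129 = 0.043916
Scale to base peak (0.336904) = 100: 5.75 : 35.37 : 85.06 : 100.00 : 57.60 : 13.04

5.75 : 35.37 : 85.06 : 100.00 : 57.60 : 13.04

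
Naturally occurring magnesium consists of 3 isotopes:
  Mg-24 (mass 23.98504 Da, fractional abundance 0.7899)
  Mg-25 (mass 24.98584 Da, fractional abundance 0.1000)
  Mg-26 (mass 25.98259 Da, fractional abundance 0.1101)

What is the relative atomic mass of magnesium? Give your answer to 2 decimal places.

24.31 Da

Weight each isotope mass by its fractional abundance: 0.7899 × 23.98504 + 0.1000 × 24.98584 + 0.1101 × 25.98259
= 18.945783 + 2.498584 + 2.860683 = 24.305050 Da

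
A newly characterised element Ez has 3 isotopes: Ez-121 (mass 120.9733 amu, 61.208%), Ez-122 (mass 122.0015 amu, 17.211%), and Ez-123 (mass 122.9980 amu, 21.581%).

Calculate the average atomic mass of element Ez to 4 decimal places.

121.5872 amu

Average mass = Σ (abundance × isotope mass) = 0.61208 × 120.9733 + 0.17211 × 122.0015 + 0.21581 × 122.9980
= 74.04534 + 20.99768 + 26.54420 = 121.58722 amu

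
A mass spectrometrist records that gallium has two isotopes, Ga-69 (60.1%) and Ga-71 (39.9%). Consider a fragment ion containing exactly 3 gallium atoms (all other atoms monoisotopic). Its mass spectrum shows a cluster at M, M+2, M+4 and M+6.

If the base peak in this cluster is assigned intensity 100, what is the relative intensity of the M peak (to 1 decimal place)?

Term probabilities: M 0.2171, M+2 0.4324, M+4 0.2870, M+6 0.0635. Base peak = M+2.
P(M+2) = C(3,1) × 0.601^2 × 0.399^1 = 3 × 0.361201 × 0.3990 = 0.432358 (base)
P(M) = C(3,0) × 0.601^3 × 0.399^0 = 1 × 0.2170818 × 1.0000 = 0.217082
Relative intensity = 0.217082 / 0.432358 × 100 = 50.2

50.2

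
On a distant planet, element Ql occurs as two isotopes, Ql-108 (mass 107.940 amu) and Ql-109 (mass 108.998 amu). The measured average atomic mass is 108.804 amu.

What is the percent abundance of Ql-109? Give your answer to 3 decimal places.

Writing the weighted mean with unknown fraction x of Ql-108:
107.940·x + 108.998·(1 − x) = 108.804
(107.940 − 108.998)·x = 108.804 − 108.998
x = -0.194 / -1.058 = 0.18336 → 18.336% Ql-108, 81.664% Ql-109.

81.664%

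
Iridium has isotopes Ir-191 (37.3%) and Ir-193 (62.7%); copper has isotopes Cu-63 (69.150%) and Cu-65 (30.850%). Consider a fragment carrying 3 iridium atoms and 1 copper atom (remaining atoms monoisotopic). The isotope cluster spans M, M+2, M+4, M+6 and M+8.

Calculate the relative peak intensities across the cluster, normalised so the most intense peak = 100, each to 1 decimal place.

Iridium pattern (n=3): 0.05189512 : 0.26170165 : 0.43991135 : 0.24649188
Copper pattern (n=1): 0.6915 : 0.3085
Convolve the two distributions (both contribute in 2-u steps):
  M: 0.05189512×0.6915 = 0.035885
  M+2: 0.05189512×0.3085 + 0.26170165×0.6915 = 0.196976
  M+4: 0.26170165×0.3085 + 0.43991135×0.6915 = 0.384934
  M+6: 0.43991135×0.3085 + 0.24649188×0.6915 = 0.306162
  M+8: 0.24649188×0.3085 = 0.076043
Scale to base peak (0.384934) = 100: 9.3 : 51.2 : 100.0 : 79.5 : 19.8

9.3 : 51.2 : 100.0 : 79.5 : 19.8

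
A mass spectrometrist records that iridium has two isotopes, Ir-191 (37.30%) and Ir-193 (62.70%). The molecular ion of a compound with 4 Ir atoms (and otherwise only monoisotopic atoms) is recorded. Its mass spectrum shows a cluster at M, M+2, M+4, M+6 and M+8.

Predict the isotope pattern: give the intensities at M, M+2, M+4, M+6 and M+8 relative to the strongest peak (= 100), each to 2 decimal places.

5.26 : 35.39 : 89.23 : 100.00 : 42.02

Each Ir atom is independently Ir-191 (p = 0.3730) or Ir-193 (q = 0.6270); the cluster is the binomial expansion (p + q)^4.
P(M) = 0.3730^4 = 0.019357
P(M+2) = 4 × 0.3730^3 × 0.6270^1 = 0.130153
P(M+4) = 6 × 0.3730^2 × 0.6270^2 = 0.328174
P(M+6) = 4 × 0.3730^1 × 0.6270^3 = 0.367766
P(M+8) = 0.6270^4 = 0.154550
The M+6 peak is largest (0.367766); scaling to 100 gives 5.26 : 35.39 : 89.23 : 100.00 : 42.02.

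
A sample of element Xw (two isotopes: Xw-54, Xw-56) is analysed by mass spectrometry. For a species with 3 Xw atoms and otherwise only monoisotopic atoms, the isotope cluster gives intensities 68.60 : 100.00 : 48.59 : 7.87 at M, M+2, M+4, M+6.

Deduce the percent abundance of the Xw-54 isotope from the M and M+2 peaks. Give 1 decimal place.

Write p for the Xw-54 fraction. I(M+2)/I(M) = [C(3,1)·p^2·(1−p)] / p^3 = 3·(1−p)/p = 100.00/68.60 = 1.4577
(1−p)/p = 1.4577/3 = 0.4859  ⇒  p = 1/(1 + 0.4859) = 0.6730
Xw-54: 67.3%, Xw-56: 32.7%.

67.3%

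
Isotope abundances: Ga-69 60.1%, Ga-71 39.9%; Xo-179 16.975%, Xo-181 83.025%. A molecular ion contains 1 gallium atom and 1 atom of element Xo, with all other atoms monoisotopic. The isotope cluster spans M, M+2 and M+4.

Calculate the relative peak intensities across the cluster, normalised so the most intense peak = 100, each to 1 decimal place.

18.0 : 100.0 : 58.5

Gallium pattern (n=1): 0.6010 : 0.3990
Element Xo pattern (n=1): 0.16975 : 0.83025
Convolve the two distributions (both contribute in 2-u steps):
  M: 0.6010×0.16975 = 0.102020
  M+2: 0.6010×0.83025 + 0.3990×0.16975 = 0.566711
  M+4: 0.3990×0.83025 = 0.331270
Scale to base peak (0.566711) = 100: 18.0 : 100.0 : 58.5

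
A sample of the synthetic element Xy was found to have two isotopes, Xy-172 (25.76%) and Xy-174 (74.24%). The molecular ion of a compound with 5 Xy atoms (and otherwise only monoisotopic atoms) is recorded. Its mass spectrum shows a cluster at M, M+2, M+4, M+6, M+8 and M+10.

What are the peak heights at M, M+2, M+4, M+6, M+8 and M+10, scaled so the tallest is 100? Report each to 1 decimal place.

Expanding (0.2576 + 0.7424)^5:
P(M) = 0.2576^5 = 0.001134
P(M+2) = 5 × 0.2576^4 × 0.7424^1 = 0.016345
P(M+4) = 10 × 0.2576^3 × 0.7424^2 = 0.094214
P(M+6) = 10 × 0.2576^2 × 0.7424^3 = 0.271522
P(M+8) = 5 × 0.2576^1 × 0.7424^4 = 0.391262
P(M+10) = 0.7424^5 = 0.225522
The M+8 peak is largest (0.391262); scaling to 100 gives 0.3 : 4.2 : 24.1 : 69.4 : 100.0 : 57.6.

0.3 : 4.2 : 24.1 : 69.4 : 100.0 : 57.6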